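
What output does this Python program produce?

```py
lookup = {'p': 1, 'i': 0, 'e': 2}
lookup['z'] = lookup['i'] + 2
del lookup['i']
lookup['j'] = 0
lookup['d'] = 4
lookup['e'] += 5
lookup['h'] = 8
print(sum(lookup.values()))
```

22

lookup['z'] = lookup['i']+2 = 2 → {'p': 1, 'i': 0, 'e': 2, 'z': 2}
del 'i' → {'p': 1, 'e': 2, 'z': 2}
lookup['j'] = 0 → {'p': 1, 'e': 2, 'z': 2, 'j': 0}
lookup['d'] = 4 → {'p': 1, 'e': 2, 'z': 2, 'j': 0, 'd': 4}
lookup['e'] = 2+5 = 7 → {'p': 1, 'e': 7, 'z': 2, 'j': 0, 'd': 4}
lookup['h'] = 8 → {'p': 1, 'e': 7, 'z': 2, 'j': 0, 'd': 4, 'h': 8}
sum of values = 22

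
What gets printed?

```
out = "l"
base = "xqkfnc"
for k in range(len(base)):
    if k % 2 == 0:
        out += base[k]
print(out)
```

k=0: add 'x' → 'lx'
k=1: skip
k=2: add 'k' → 'lxk'
k=3: skip
k=4: add 'n' → 'lxkn'
k=5: skip

lxkn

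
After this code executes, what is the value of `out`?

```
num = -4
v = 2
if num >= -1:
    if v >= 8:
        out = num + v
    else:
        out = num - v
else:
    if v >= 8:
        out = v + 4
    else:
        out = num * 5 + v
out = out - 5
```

-23

num=-4, v=2
num >= -1 is False; v >= 8 is False
→ out = num * 5 + v = -18
out = (-18)-5 = -23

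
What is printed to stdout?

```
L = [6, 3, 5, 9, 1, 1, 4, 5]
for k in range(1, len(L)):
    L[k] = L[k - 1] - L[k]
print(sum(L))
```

-68

k=1: L[1] = 6-3 = 3 → [6, 3, 5, 9, 1, 1, 4, 5]
k=2: L[2] = 3-5 = -2 → [6, 3, -2, 9, 1, 1, 4, 5]
k=3: L[3] = (-2)-9 = -11 → [6, 3, -2, -11, 1, 1, 4, 5]
k=4: L[4] = (-11)-1 = -12 → [6, 3, -2, -11, -12, 1, 4, 5]
k=5: L[5] = (-12)-1 = -13 → [6, 3, -2, -11, -12, -13, 4, 5]
k=6: L[6] = (-13)-4 = -17 → [6, 3, -2, -11, -12, -13, -17, 5]
k=7: L[7] = (-17)-5 = -22 → [6, 3, -2, -11, -12, -13, -17, -22]
sum = -68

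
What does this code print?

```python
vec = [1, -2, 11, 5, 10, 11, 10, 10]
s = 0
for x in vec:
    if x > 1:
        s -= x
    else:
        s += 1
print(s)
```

-55

x=1: not >1, s = 0+1 = 1
x=-2: not >1, s = 1+1 = 2
x=11: >1, s = 2-11 = -9
x=5: >1, s = (-9)-5 = -14
x=10: >1, s = (-14)-10 = -24
x=11: >1, s = (-24)-11 = -35
x=10: >1, s = (-35)-10 = -45
x=10: >1, s = (-45)-10 = -55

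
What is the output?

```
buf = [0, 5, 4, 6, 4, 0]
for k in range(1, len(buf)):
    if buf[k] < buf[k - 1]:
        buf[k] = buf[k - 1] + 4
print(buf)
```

[0, 5, 9, 13, 17, 21]

k=1: 5>=0, unchanged → [0, 5, 4, 6, 4, 0]
k=2: 4<5, buf[2] = 5+4 = 9 → [0, 5, 9, 6, 4, 0]
k=3: 6<9, buf[3] = 9+4 = 13 → [0, 5, 9, 13, 4, 0]
k=4: 4<13, buf[4] = 13+4 = 17 → [0, 5, 9, 13, 17, 0]
k=5: 0<17, buf[5] = 17+4 = 21 → [0, 5, 9, 13, 17, 21]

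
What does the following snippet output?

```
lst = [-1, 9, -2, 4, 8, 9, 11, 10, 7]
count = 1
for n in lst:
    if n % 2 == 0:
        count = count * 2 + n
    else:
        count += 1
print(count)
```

n=-1: not even, count = 1+1 = 2
n=9: not even, count = 2+1 = 3
n=-2: even, count = 3*2+(-2) = 4
n=4: even, count = 4*2+4 = 12
n=8: even, count = 12*2+8 = 32
n=9: not even, count = 32+1 = 33
n=11: not even, count = 33+1 = 34
n=10: even, count = 34*2+10 = 78
n=7: not even, count = 78+1 = 79

79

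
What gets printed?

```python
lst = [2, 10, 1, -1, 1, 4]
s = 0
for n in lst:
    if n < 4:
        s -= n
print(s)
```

-3

n=2: <4, s = 0-2 = -2
n=10: not <4
n=1: <4, s = (-2)-1 = -3
n=-1: <4, s = (-3)-(-1) = -2
n=1: <4, s = (-2)-1 = -3
n=4: not <4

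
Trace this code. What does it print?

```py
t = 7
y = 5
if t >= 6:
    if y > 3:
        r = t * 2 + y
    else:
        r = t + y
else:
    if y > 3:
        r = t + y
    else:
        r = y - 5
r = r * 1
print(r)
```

t=7, y=5
t >= 6 is True; y > 3 is True
→ r = t * 2 + y = 19
r = 19*1 = 19

19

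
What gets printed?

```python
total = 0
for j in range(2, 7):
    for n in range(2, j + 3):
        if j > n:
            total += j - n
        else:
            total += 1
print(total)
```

35

j=2,n=2: not 2>2, total = 0+1 = 1
j=2,n=3: not 2>3, total = 1+1 = 2
j=2,n=4: not 2>4, total = 2+1 = 3
j=3,n=2: 3>2, total = 3+1 = 4
j=3,n=3: not 3>3, total = 4+1 = 5
j=3,n=4: not 3>4, total = 5+1 = 6
j=3,n=5: not 3>5, total = 6+1 = 7
j=4,n=2: 4>2, total = 7+2 = 9
j=4,n=3: 4>3, total = 9+1 = 10
j=4,n=4: not 4>4, total = 10+1 = 11
j=4,n=5: not 4>5, total = 11+1 = 12
j=4,n=6: not 4>6, total = 12+1 = 13
j=5,n=2: 5>2, total = 13+3 = 16
j=5,n=3: 5>3, total = 16+2 = 18
j=5,n=4: 5>4, total = 18+1 = 19
j=5,n=5: not 5>5, total = 19+1 = 20
j=5,n=6: not 5>6, total = 20+1 = 21
j=5,n=7: not 5>7, total = 21+1 = 22
j=6,n=2: 6>2, total = 22+4 = 26
j=6,n=3: 6>3, total = 26+3 = 29
j=6,n=4: 6>4, total = 29+2 = 31
j=6,n=5: 6>5, total = 31+1 = 32
j=6,n=6: not 6>6, total = 32+1 = 33
j=6,n=7: not 6>7, total = 33+1 = 34
j=6,n=8: not 6>8, total = 34+1 = 35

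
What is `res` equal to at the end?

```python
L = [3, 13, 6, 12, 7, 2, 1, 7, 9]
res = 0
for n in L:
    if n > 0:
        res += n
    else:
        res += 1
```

60

n=3: >0, res = 0+3 = 3
n=13: >0, res = 3+13 = 16
n=6: >0, res = 16+6 = 22
n=12: >0, res = 22+12 = 34
n=7: >0, res = 34+7 = 41
n=2: >0, res = 41+2 = 43
n=1: >0, res = 43+1 = 44
n=7: >0, res = 44+7 = 51
n=9: >0, res = 51+9 = 60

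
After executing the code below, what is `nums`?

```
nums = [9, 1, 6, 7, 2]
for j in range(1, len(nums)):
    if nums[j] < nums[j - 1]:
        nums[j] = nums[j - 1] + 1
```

[9, 10, 11, 12, 13]

j=1: 1<9, nums[1] = 9+1 = 10 → [9, 10, 6, 7, 2]
j=2: 6<10, nums[2] = 10+1 = 11 → [9, 10, 11, 7, 2]
j=3: 7<11, nums[3] = 11+1 = 12 → [9, 10, 11, 12, 2]
j=4: 2<12, nums[4] = 12+1 = 13 → [9, 10, 11, 12, 13]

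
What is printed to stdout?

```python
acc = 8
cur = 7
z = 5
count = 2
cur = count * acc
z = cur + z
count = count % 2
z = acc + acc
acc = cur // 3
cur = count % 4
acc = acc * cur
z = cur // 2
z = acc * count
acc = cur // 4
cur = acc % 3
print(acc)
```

cur = 2*8 = 16
z = 16+5 = 21
count = 2%2 = 0
z = 8+8 = 16
acc = 16//3 = 5
cur = 0%4 = 0
acc = 5*0 = 0
z = 0//2 = 0
z = 0*0 = 0
acc = 0//4 = 0
cur = 0%3 = 0

0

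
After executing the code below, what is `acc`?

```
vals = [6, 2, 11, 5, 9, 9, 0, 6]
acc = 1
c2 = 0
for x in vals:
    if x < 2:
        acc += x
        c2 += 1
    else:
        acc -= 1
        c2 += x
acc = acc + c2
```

43

x=6: not <2, acc = 1-1 = 0; c2=6
x=2: not <2, acc = 0-1 = -1; c2=8
x=11: not <2, acc = (-1)-1 = -2; c2=19
x=5: not <2, acc = (-2)-1 = -3; c2=24
x=9: not <2, acc = (-3)-1 = -4; c2=33
x=9: not <2, acc = (-4)-1 = -5; c2=42
x=0: <2, acc = (-5)+0 = -5; c2=43
x=6: not <2, acc = (-5)-1 = -6; c2=49
acc+c2 = (-6)+49 = 43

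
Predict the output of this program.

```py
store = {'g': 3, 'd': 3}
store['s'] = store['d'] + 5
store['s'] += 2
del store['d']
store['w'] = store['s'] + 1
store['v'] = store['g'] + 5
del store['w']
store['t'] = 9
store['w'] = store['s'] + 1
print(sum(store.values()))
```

41

store['s'] = store['d']+5 = 8 → {'g': 3, 'd': 3, 's': 8}
store['s'] = 8+2 = 10 → {'g': 3, 'd': 3, 's': 10}
del 'd' → {'g': 3, 's': 10}
store['w'] = store['s']+1 = 11 → {'g': 3, 's': 10, 'w': 11}
store['v'] = store['g']+5 = 8 → {'g': 3, 's': 10, 'w': 11, 'v': 8}
del 'w' → {'g': 3, 's': 10, 'v': 8}
store['t'] = 9 → {'g': 3, 's': 10, 'v': 8, 't': 9}
store['w'] = store['s']+1 = 11 → {'g': 3, 's': 10, 'v': 8, 't': 9, 'w': 11}
sum of values = 41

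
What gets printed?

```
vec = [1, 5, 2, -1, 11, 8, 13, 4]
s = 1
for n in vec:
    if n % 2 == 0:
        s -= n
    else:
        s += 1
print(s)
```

-8

n=1: not even, s = 1+1 = 2
n=5: not even, s = 2+1 = 3
n=2: even, s = 3-2 = 1
n=-1: not even, s = 1+1 = 2
n=11: not even, s = 2+1 = 3
n=8: even, s = 3-8 = -5
n=13: not even, s = (-5)+1 = -4
n=4: even, s = (-4)-4 = -8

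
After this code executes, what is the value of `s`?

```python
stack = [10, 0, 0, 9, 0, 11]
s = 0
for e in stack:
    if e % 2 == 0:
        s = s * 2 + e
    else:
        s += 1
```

e=10: even, s = 0*2+10 = 10
e=0: even, s = 10*2+0 = 20
e=0: even, s = 20*2+0 = 40
e=9: not even, s = 40+1 = 41
e=0: even, s = 41*2+0 = 82
e=11: not even, s = 82+1 = 83

83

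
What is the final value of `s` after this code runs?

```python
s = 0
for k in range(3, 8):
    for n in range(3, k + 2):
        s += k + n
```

205

k=3,n=3: s = 0+6 = 6
k=3,n=4: s = 6+7 = 13
k=4,n=3: s = 13+7 = 20
k=4,n=4: s = 20+8 = 28
k=4,n=5: s = 28+9 = 37
k=5,n=3: s = 37+8 = 45
k=5,n=4: s = 45+9 = 54
k=5,n=5: s = 54+10 = 64
k=5,n=6: s = 64+11 = 75
k=6,n=3: s = 75+9 = 84
k=6,n=4: s = 84+10 = 94
k=6,n=5: s = 94+11 = 105
k=6,n=6: s = 105+12 = 117
k=6,n=7: s = 117+13 = 130
k=7,n=3: s = 130+10 = 140
k=7,n=4: s = 140+11 = 151
k=7,n=5: s = 151+12 = 163
k=7,n=6: s = 163+13 = 176
k=7,n=7: s = 176+14 = 190
k=7,n=8: s = 190+15 = 205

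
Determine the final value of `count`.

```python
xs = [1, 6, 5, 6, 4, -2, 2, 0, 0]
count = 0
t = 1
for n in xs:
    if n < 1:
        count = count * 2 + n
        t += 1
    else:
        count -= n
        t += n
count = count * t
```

n=1: not <1, count = 0-1 = -1; t=2
n=6: not <1, count = (-1)-6 = -7; t=8
n=5: not <1, count = (-7)-5 = -12; t=13
n=6: not <1, count = (-12)-6 = -18; t=19
n=4: not <1, count = (-18)-4 = -22; t=23
n=-2: <1, count = (-22)*2+(-2) = -46; t=24
n=2: not <1, count = (-46)-2 = -48; t=26
n=0: <1, count = (-48)*2+0 = -96; t=27
n=0: <1, count = (-96)*2+0 = -192; t=28
count*t = (-192)*28 = -5376

-5376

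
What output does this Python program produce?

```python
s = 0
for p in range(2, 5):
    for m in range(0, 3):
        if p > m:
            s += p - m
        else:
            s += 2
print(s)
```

20

p=2,m=0: 2>0, s = 0+2 = 2
p=2,m=1: 2>1, s = 2+1 = 3
p=2,m=2: not 2>2, s = 3+2 = 5
p=3,m=0: 3>0, s = 5+3 = 8
p=3,m=1: 3>1, s = 8+2 = 10
p=3,m=2: 3>2, s = 10+1 = 11
p=4,m=0: 4>0, s = 11+4 = 15
p=4,m=1: 4>1, s = 15+3 = 18
p=4,m=2: 4>2, s = 18+2 = 20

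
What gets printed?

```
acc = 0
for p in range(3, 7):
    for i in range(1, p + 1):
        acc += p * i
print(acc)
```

259

p=3,i=1: acc = 0+3 = 3
p=3,i=2: acc = 3+6 = 9
p=3,i=3: acc = 9+9 = 18
p=4,i=1: acc = 18+4 = 22
p=4,i=2: acc = 22+8 = 30
p=4,i=3: acc = 30+12 = 42
p=4,i=4: acc = 42+16 = 58
p=5,i=1: acc = 58+5 = 63
p=5,i=2: acc = 63+10 = 73
p=5,i=3: acc = 73+15 = 88
p=5,i=4: acc = 88+20 = 108
p=5,i=5: acc = 108+25 = 133
p=6,i=1: acc = 133+6 = 139
p=6,i=2: acc = 139+12 = 151
p=6,i=3: acc = 151+18 = 169
p=6,i=4: acc = 169+24 = 193
p=6,i=5: acc = 193+30 = 223
p=6,i=6: acc = 223+36 = 259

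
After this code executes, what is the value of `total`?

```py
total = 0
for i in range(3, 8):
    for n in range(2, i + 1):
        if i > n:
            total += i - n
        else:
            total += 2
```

45

i=3,n=2: 3>2, total = 0+1 = 1
i=3,n=3: not 3>3, total = 1+2 = 3
i=4,n=2: 4>2, total = 3+2 = 5
i=4,n=3: 4>3, total = 5+1 = 6
i=4,n=4: not 4>4, total = 6+2 = 8
i=5,n=2: 5>2, total = 8+3 = 11
i=5,n=3: 5>3, total = 11+2 = 13
i=5,n=4: 5>4, total = 13+1 = 14
i=5,n=5: not 5>5, total = 14+2 = 16
i=6,n=2: 6>2, total = 16+4 = 20
i=6,n=3: 6>3, total = 20+3 = 23
i=6,n=4: 6>4, total = 23+2 = 25
i=6,n=5: 6>5, total = 25+1 = 26
i=6,n=6: not 6>6, total = 26+2 = 28
i=7,n=2: 7>2, total = 28+5 = 33
i=7,n=3: 7>3, total = 33+4 = 37
i=7,n=4: 7>4, total = 37+3 = 40
i=7,n=5: 7>5, total = 40+2 = 42
i=7,n=6: 7>6, total = 42+1 = 43
i=7,n=7: not 7>7, total = 43+2 = 45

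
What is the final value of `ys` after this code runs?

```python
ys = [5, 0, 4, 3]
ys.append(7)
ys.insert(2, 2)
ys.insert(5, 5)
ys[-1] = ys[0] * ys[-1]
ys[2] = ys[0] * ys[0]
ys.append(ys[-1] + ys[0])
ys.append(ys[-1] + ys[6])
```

append 7 → [5, 0, 4, 3, 7]
insert 2 at 2 → [5, 0, 2, 4, 3, 7]
insert 5 at 5 → [5, 0, 2, 4, 3, 5, 7]
ys[-1] = ys[0]*ys[-1] = 5*7 = 35 → [5, 0, 2, 4, 3, 5, 35]
ys[2] = ys[0]*ys[0] = 5*5 = 25 → [5, 0, 25, 4, 3, 5, 35]
append ys[-1]+ys[0] = 35+5 = 40 → [5, 0, 25, 4, 3, 5, 35, 40]
append ys[-1]+ys[6] = 40+35 = 75 → [5, 0, 25, 4, 3, 5, 35, 40, 75]

[5, 0, 25, 4, 3, 5, 35, 40, 75]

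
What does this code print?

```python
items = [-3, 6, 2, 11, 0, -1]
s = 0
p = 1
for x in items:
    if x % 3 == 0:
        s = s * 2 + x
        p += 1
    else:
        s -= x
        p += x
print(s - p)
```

x=-3: %3==0, s = 0*2+(-3) = -3; p=2
x=6: %3==0, s = (-3)*2+6 = 0; p=3
x=2: not %3==0, s = 0-2 = -2; p=5
x=11: not %3==0, s = (-2)-11 = -13; p=16
x=0: %3==0, s = (-13)*2+0 = -26; p=17
x=-1: not %3==0, s = (-26)-(-1) = -25; p=16
s-p = (-25)-16 = -41

-41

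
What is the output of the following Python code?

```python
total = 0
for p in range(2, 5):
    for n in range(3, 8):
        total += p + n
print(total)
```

p=2,n=3: total = 0+5 = 5
p=2,n=4: total = 5+6 = 11
p=2,n=5: total = 11+7 = 18
p=2,n=6: total = 18+8 = 26
p=2,n=7: total = 26+9 = 35
p=3,n=3: total = 35+6 = 41
p=3,n=4: total = 41+7 = 48
p=3,n=5: total = 48+8 = 56
p=3,n=6: total = 56+9 = 65
p=3,n=7: total = 65+10 = 75
p=4,n=3: total = 75+7 = 82
p=4,n=4: total = 82+8 = 90
p=4,n=5: total = 90+9 = 99
p=4,n=6: total = 99+10 = 109
p=4,n=7: total = 109+11 = 120

120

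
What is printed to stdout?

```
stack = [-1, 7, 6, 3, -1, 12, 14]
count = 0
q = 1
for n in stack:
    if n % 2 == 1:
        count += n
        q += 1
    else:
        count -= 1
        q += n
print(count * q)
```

185

n=-1: odd, count = 0+(-1) = -1; q=2
n=7: odd, count = (-1)+7 = 6; q=3
n=6: not odd, count = 6-1 = 5; q=9
n=3: odd, count = 5+3 = 8; q=10
n=-1: odd, count = 8+(-1) = 7; q=11
n=12: not odd, count = 7-1 = 6; q=23
n=14: not odd, count = 6-1 = 5; q=37
count*q = 5*37 = 185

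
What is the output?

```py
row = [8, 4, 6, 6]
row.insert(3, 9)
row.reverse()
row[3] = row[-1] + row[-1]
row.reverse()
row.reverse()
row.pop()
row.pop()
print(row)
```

insert 9 at 3 → [8, 4, 6, 9, 6]
reverse → [6, 9, 6, 4, 8]
row[3] = row[-1]+row[-1] = 8+8 = 16 → [6, 9, 6, 16, 8]
reverse → [8, 16, 6, 9, 6]
reverse → [6, 9, 6, 16, 8]
pop() removes 8 → [6, 9, 6, 16]
pop() removes 16 → [6, 9, 6]

[6, 9, 6]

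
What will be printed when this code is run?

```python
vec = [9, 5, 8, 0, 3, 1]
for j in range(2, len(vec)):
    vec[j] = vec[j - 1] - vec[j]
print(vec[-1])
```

j=2: vec[2] = 5-8 = -3 → [9, 5, -3, 0, 3, 1]
j=3: vec[3] = (-3)-0 = -3 → [9, 5, -3, -3, 3, 1]
j=4: vec[4] = (-3)-3 = -6 → [9, 5, -3, -3, -6, 1]
j=5: vec[5] = (-6)-1 = -7 → [9, 5, -3, -3, -6, -7]

-7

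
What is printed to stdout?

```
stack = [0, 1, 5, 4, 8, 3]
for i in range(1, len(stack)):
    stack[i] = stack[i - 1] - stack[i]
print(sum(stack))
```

i=1: stack[1] = 0-1 = -1 → [0, -1, 5, 4, 8, 3]
i=2: stack[2] = (-1)-5 = -6 → [0, -1, -6, 4, 8, 3]
i=3: stack[3] = (-6)-4 = -10 → [0, -1, -6, -10, 8, 3]
i=4: stack[4] = (-10)-8 = -18 → [0, -1, -6, -10, -18, 3]
i=5: stack[5] = (-18)-3 = -21 → [0, -1, -6, -10, -18, -21]
sum = -56

-56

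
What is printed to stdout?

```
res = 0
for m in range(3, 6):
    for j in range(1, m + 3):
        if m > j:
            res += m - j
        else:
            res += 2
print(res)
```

37

m=3,j=1: 3>1, res = 0+2 = 2
m=3,j=2: 3>2, res = 2+1 = 3
m=3,j=3: not 3>3, res = 3+2 = 5
m=3,j=4: not 3>4, res = 5+2 = 7
m=3,j=5: not 3>5, res = 7+2 = 9
m=4,j=1: 4>1, res = 9+3 = 12
m=4,j=2: 4>2, res = 12+2 = 14
m=4,j=3: 4>3, res = 14+1 = 15
m=4,j=4: not 4>4, res = 15+2 = 17
m=4,j=5: not 4>5, res = 17+2 = 19
m=4,j=6: not 4>6, res = 19+2 = 21
m=5,j=1: 5>1, res = 21+4 = 25
m=5,j=2: 5>2, res = 25+3 = 28
m=5,j=3: 5>3, res = 28+2 = 30
m=5,j=4: 5>4, res = 30+1 = 31
m=5,j=5: not 5>5, res = 31+2 = 33
m=5,j=6: not 5>6, res = 33+2 = 35
m=5,j=7: not 5>7, res = 35+2 = 37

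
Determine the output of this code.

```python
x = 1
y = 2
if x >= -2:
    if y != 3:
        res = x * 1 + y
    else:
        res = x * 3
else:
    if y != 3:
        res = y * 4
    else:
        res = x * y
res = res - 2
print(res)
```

1

x=1, y=2
x >= -2 is True; y != 3 is True
→ res = x * 1 + y = 3
res = 3-2 = 1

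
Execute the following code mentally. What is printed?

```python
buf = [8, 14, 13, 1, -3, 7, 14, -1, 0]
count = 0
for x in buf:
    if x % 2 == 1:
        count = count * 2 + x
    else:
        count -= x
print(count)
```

x=8: not odd, count = 0-8 = -8
x=14: not odd, count = (-8)-14 = -22
x=13: odd, count = (-22)*2+13 = -31
x=1: odd, count = (-31)*2+1 = -61
x=-3: odd, count = (-61)*2+(-3) = -125
x=7: odd, count = (-125)*2+7 = -243
x=14: not odd, count = (-243)-14 = -257
x=-1: odd, count = (-257)*2+(-1) = -515
x=0: not odd, count = (-515)-0 = -515

-515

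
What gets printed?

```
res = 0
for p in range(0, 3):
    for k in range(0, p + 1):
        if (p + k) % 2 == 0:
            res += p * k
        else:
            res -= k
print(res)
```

4

p=0,k=0: even sum, res = 0+0 = 0
p=1,k=0: odd sum, res = 0-0 = 0
p=1,k=1: even sum, res = 0+1 = 1
p=2,k=0: even sum, res = 1+0 = 1
p=2,k=1: odd sum, res = 1-1 = 0
p=2,k=2: even sum, res = 0+4 = 4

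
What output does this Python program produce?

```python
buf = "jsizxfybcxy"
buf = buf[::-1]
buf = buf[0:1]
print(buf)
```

reverse → 'yxcbyfxzisj'
slice [0:1] → 'y'

y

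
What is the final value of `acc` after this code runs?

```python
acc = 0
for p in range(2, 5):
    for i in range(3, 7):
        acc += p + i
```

p=2,i=3: acc = 0+5 = 5
p=2,i=4: acc = 5+6 = 11
p=2,i=5: acc = 11+7 = 18
p=2,i=6: acc = 18+8 = 26
p=3,i=3: acc = 26+6 = 32
p=3,i=4: acc = 32+7 = 39
p=3,i=5: acc = 39+8 = 47
p=3,i=6: acc = 47+9 = 56
p=4,i=3: acc = 56+7 = 63
p=4,i=4: acc = 63+8 = 71
p=4,i=5: acc = 71+9 = 80
p=4,i=6: acc = 80+10 = 90

90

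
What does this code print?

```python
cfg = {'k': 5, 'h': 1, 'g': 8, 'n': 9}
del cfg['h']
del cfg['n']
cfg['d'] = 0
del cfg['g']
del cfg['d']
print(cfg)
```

del 'h' → {'k': 5, 'g': 8, 'n': 9}
del 'n' → {'k': 5, 'g': 8}
cfg['d'] = 0 → {'k': 5, 'g': 8, 'd': 0}
del 'g' → {'k': 5, 'd': 0}
del 'd' → {'k': 5}

{'k': 5}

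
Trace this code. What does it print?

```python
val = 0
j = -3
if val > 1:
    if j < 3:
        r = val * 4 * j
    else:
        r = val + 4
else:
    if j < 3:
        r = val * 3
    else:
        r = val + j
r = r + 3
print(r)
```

val=0, j=-3
val > 1 is False; j < 3 is True
→ r = val * 3 = 0
r = 0+3 = 3

3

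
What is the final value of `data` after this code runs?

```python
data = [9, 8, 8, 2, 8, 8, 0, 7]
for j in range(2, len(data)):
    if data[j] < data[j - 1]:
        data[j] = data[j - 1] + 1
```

j=2: 8>=8, unchanged → [9, 8, 8, 2, 8, 8, 0, 7]
j=3: 2<8, data[3] = 8+1 = 9 → [9, 8, 8, 9, 8, 8, 0, 7]
j=4: 8<9, data[4] = 9+1 = 10 → [9, 8, 8, 9, 10, 8, 0, 7]
j=5: 8<10, data[5] = 10+1 = 11 → [9, 8, 8, 9, 10, 11, 0, 7]
j=6: 0<11, data[6] = 11+1 = 12 → [9, 8, 8, 9, 10, 11, 12, 7]
j=7: 7<12, data[7] = 12+1 = 13 → [9, 8, 8, 9, 10, 11, 12, 13]

[9, 8, 8, 9, 10, 11, 12, 13]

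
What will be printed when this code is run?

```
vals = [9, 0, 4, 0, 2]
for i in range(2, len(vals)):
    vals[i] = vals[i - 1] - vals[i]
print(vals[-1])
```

i=2: vals[2] = 0-4 = -4 → [9, 0, -4, 0, 2]
i=3: vals[3] = (-4)-0 = -4 → [9, 0, -4, -4, 2]
i=4: vals[4] = (-4)-2 = -6 → [9, 0, -4, -4, -6]

-6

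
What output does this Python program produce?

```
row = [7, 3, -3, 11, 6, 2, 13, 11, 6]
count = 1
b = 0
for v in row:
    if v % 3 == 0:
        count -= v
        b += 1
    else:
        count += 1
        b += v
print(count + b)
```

42

v=7: not %3==0, count = 1+1 = 2; b=7
v=3: %3==0, count = 2-3 = -1; b=8
v=-3: %3==0, count = (-1)-(-3) = 2; b=9
v=11: not %3==0, count = 2+1 = 3; b=20
v=6: %3==0, count = 3-6 = -3; b=21
v=2: not %3==0, count = (-3)+1 = -2; b=23
v=13: not %3==0, count = (-2)+1 = -1; b=36
v=11: not %3==0, count = (-1)+1 = 0; b=47
v=6: %3==0, count = 0-6 = -6; b=48
count+b = (-6)+48 = 42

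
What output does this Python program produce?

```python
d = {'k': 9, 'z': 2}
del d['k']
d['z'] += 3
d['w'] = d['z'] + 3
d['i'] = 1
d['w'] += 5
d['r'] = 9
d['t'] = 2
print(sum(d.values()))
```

30

del 'k' → {'z': 2}
d['z'] = 2+3 = 5 → {'z': 5}
d['w'] = d['z']+3 = 8 → {'z': 5, 'w': 8}
d['i'] = 1 → {'z': 5, 'w': 8, 'i': 1}
d['w'] = 8+5 = 13 → {'z': 5, 'w': 13, 'i': 1}
d['r'] = 9 → {'z': 5, 'w': 13, 'i': 1, 'r': 9}
d['t'] = 2 → {'z': 5, 'w': 13, 'i': 1, 'r': 9, 't': 2}
sum of values = 30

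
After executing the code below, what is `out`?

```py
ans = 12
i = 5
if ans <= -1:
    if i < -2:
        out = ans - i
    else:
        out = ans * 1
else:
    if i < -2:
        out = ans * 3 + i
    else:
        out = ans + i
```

ans=12, i=5
ans <= -1 is False; i < -2 is False
→ out = ans + i = 17

17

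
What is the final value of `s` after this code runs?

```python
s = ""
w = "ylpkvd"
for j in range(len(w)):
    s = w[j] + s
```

j=0: prepend 'y' → 'y'
j=1: prepend 'l' → 'ly'
j=2: prepend 'p' → 'ply'
j=3: prepend 'k' → 'kply'
j=4: prepend 'v' → 'vkply'
j=5: prepend 'd' → 'dvkply'

'dvkply'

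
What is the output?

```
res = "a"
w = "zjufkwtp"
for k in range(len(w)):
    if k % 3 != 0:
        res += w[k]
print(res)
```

k=0: skip
k=1: add 'j' → 'aj'
k=2: add 'u' → 'aju'
k=3: skip
k=4: add 'k' → 'ajuk'
k=5: add 'w' → 'ajukw'
k=6: skip
k=7: add 'p' → 'ajukwp'

ajukwp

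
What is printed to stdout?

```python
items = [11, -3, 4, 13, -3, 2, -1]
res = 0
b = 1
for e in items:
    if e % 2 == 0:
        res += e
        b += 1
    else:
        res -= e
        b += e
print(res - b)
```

-31

e=11: not even, res = 0-11 = -11; b=12
e=-3: not even, res = (-11)-(-3) = -8; b=9
e=4: even, res = (-8)+4 = -4; b=10
e=13: not even, res = (-4)-13 = -17; b=23
e=-3: not even, res = (-17)-(-3) = -14; b=20
e=2: even, res = (-14)+2 = -12; b=21
e=-1: not even, res = (-12)-(-1) = -11; b=20
res-b = (-11)-20 = -31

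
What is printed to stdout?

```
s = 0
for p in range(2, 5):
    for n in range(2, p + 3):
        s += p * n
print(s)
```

p=2,n=2: s = 0+4 = 4
p=2,n=3: s = 4+6 = 10
p=2,n=4: s = 10+8 = 18
p=3,n=2: s = 18+6 = 24
p=3,n=3: s = 24+9 = 33
p=3,n=4: s = 33+12 = 45
p=3,n=5: s = 45+15 = 60
p=4,n=2: s = 60+8 = 68
p=4,n=3: s = 68+12 = 80
p=4,n=4: s = 80+16 = 96
p=4,n=5: s = 96+20 = 116
p=4,n=6: s = 116+24 = 140

140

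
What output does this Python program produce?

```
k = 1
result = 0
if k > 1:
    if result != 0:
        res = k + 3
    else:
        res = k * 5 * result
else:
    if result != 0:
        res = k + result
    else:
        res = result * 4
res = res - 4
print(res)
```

k=1, result=0
k > 1 is False; result != 0 is False
→ res = result * 4 = 0
res = 0-4 = -4

-4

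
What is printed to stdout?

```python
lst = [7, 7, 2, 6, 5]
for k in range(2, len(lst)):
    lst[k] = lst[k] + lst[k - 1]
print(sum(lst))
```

k=2: lst[2] = 2+7 = 9 → [7, 7, 9, 6, 5]
k=3: lst[3] = 6+9 = 15 → [7, 7, 9, 15, 5]
k=4: lst[4] = 5+15 = 20 → [7, 7, 9, 15, 20]
sum = 58

58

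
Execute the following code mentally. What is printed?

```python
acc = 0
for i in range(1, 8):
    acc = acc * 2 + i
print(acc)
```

i=1: acc = 0*2+1 = 1
i=2: acc = 1*2+2 = 4
i=3: acc = 4*2+3 = 11
i=4: acc = 11*2+4 = 26
i=5: acc = 26*2+5 = 57
i=6: acc = 57*2+6 = 120
i=7: acc = 120*2+7 = 247

247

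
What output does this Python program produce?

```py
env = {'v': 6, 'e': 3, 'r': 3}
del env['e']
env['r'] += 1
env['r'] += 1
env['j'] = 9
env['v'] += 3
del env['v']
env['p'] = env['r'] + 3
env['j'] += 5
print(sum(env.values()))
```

del 'e' → {'v': 6, 'r': 3}
env['r'] = 3+1 = 4 → {'v': 6, 'r': 4}
env['r'] = 4+1 = 5 → {'v': 6, 'r': 5}
env['j'] = 9 → {'v': 6, 'r': 5, 'j': 9}
env['v'] = 6+3 = 9 → {'v': 9, 'r': 5, 'j': 9}
del 'v' → {'r': 5, 'j': 9}
env['p'] = env['r']+3 = 8 → {'r': 5, 'j': 9, 'p': 8}
env['j'] = 9+5 = 14 → {'r': 5, 'j': 14, 'p': 8}
sum of values = 27

27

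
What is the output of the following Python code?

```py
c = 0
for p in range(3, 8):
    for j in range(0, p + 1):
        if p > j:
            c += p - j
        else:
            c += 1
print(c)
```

p=3,j=0: 3>0, c = 0+3 = 3
p=3,j=1: 3>1, c = 3+2 = 5
p=3,j=2: 3>2, c = 5+1 = 6
p=3,j=3: not 3>3, c = 6+1 = 7
p=4,j=0: 4>0, c = 7+4 = 11
p=4,j=1: 4>1, c = 11+3 = 14
p=4,j=2: 4>2, c = 14+2 = 16
p=4,j=3: 4>3, c = 16+1 = 17
p=4,j=4: not 4>4, c = 17+1 = 18
p=5,j=0: 5>0, c = 18+5 = 23
p=5,j=1: 5>1, c = 23+4 = 27
p=5,j=2: 5>2, c = 27+3 = 30
p=5,j=3: 5>3, c = 30+2 = 32
p=5,j=4: 5>4, c = 32+1 = 33
p=5,j=5: not 5>5, c = 33+1 = 34
p=6,j=0: 6>0, c = 34+6 = 40
p=6,j=1: 6>1, c = 40+5 = 45
p=6,j=2: 6>2, c = 45+4 = 49
p=6,j=3: 6>3, c = 49+3 = 52
p=6,j=4: 6>4, c = 52+2 = 54
p=6,j=5: 6>5, c = 54+1 = 55
p=6,j=6: not 6>6, c = 55+1 = 56
p=7,j=0: 7>0, c = 56+7 = 63
p=7,j=1: 7>1, c = 63+6 = 69
p=7,j=2: 7>2, c = 69+5 = 74
p=7,j=3: 7>3, c = 74+4 = 78
p=7,j=4: 7>4, c = 78+3 = 81
p=7,j=5: 7>5, c = 81+2 = 83
p=7,j=6: 7>6, c = 83+1 = 84
p=7,j=7: not 7>7, c = 84+1 = 85

85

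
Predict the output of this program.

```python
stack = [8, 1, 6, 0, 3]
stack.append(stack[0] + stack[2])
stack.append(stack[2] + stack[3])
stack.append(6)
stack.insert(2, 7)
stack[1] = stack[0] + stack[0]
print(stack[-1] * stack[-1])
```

36

append stack[0]+stack[2] = 8+6 = 14 → [8, 1, 6, 0, 3, 14]
append stack[2]+stack[3] = 6+0 = 6 → [8, 1, 6, 0, 3, 14, 6]
append 6 → [8, 1, 6, 0, 3, 14, 6, 6]
insert 7 at 2 → [8, 1, 7, 6, 0, 3, 14, 6, 6]
stack[1] = stack[0]+stack[0] = 8+8 = 16 → [8, 16, 7, 6, 0, 3, 14, 6, 6]
stack[-1]*stack[-1] = 6*6 = 36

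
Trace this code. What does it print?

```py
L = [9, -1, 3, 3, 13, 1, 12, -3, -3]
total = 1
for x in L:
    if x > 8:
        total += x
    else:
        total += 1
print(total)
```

41

x=9: >8, total = 1+9 = 10
x=-1: not >8, total = 10+1 = 11
x=3: not >8, total = 11+1 = 12
x=3: not >8, total = 12+1 = 13
x=13: >8, total = 13+13 = 26
x=1: not >8, total = 26+1 = 27
x=12: >8, total = 27+12 = 39
x=-3: not >8, total = 39+1 = 40
x=-3: not >8, total = 40+1 = 41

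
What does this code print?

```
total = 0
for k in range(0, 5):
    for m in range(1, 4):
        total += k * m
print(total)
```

60

k=0,m=1: total = 0+0 = 0
k=0,m=2: total = 0+0 = 0
k=0,m=3: total = 0+0 = 0
k=1,m=1: total = 0+1 = 1
k=1,m=2: total = 1+2 = 3
k=1,m=3: total = 3+3 = 6
k=2,m=1: total = 6+2 = 8
k=2,m=2: total = 8+4 = 12
k=2,m=3: total = 12+6 = 18
k=3,m=1: total = 18+3 = 21
k=3,m=2: total = 21+6 = 27
k=3,m=3: total = 27+9 = 36
k=4,m=1: total = 36+4 = 40
k=4,m=2: total = 40+8 = 48
k=4,m=3: total = 48+12 = 60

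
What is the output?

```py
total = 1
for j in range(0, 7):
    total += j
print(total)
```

22

j=0: total = 1+0 = 1
j=1: total = 1+1 = 2
j=2: total = 2+2 = 4
j=3: total = 4+3 = 7
j=4: total = 7+4 = 11
j=5: total = 11+5 = 16
j=6: total = 16+6 = 22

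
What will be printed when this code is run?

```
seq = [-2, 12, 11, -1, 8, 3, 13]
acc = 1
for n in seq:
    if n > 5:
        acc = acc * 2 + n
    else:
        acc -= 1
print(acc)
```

n=-2: not >5, acc = 1-1 = 0
n=12: >5, acc = 0*2+12 = 12
n=11: >5, acc = 12*2+11 = 35
n=-1: not >5, acc = 35-1 = 34
n=8: >5, acc = 34*2+8 = 76
n=3: not >5, acc = 76-1 = 75
n=13: >5, acc = 75*2+13 = 163

163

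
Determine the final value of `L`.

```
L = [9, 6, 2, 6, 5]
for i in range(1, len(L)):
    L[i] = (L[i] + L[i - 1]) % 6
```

[9, 3, 5, 5, 4]

i=1: L[1] = (6+9)%6 = 3 → [9, 3, 2, 6, 5]
i=2: L[2] = (2+3)%6 = 5 → [9, 3, 5, 6, 5]
i=3: L[3] = (6+5)%6 = 5 → [9, 3, 5, 5, 5]
i=4: L[4] = (5+5)%6 = 4 → [9, 3, 5, 5, 4]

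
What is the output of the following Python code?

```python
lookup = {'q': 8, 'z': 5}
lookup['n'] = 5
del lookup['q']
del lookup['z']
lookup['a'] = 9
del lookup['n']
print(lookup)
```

{'a': 9}

lookup['n'] = 5 → {'q': 8, 'z': 5, 'n': 5}
del 'q' → {'z': 5, 'n': 5}
del 'z' → {'n': 5}
lookup['a'] = 9 → {'n': 5, 'a': 9}
del 'n' → {'a': 9}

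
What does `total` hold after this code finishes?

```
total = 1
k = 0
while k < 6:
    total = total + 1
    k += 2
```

k=0: total = 1+1 = 2
k=2: total = 2+1 = 3
k=4: total = 3+1 = 4

4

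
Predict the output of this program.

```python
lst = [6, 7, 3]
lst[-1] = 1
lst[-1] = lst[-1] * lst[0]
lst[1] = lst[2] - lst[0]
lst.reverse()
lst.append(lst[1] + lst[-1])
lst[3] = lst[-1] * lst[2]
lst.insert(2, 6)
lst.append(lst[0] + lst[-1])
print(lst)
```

lst[-1] = 1 → [6, 7, 1]
lst[-1] = lst[-1]*lst[0] = 1*6 = 6 → [6, 7, 6]
lst[1] = lst[2]-lst[0] = 6-6 = 0 → [6, 0, 6]
reverse → [6, 0, 6]
append lst[1]+lst[-1] = 0+6 = 6 → [6, 0, 6, 6]
lst[3] = lst[-1]*lst[2] = 6*6 = 36 → [6, 0, 6, 36]
insert 6 at 2 → [6, 0, 6, 6, 36]
append lst[0]+lst[-1] = 6+36 = 42 → [6, 0, 6, 6, 36, 42]

[6, 0, 6, 6, 36, 42]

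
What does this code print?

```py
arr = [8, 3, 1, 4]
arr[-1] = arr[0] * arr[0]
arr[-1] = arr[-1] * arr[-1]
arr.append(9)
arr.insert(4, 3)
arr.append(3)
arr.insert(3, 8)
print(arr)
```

arr[-1] = arr[0]*arr[0] = 8*8 = 64 → [8, 3, 1, 64]
arr[-1] = arr[-1]*arr[-1] = 64*64 = 4096 → [8, 3, 1, 4096]
append 9 → [8, 3, 1, 4096, 9]
insert 3 at 4 → [8, 3, 1, 4096, 3, 9]
append 3 → [8, 3, 1, 4096, 3, 9, 3]
insert 8 at 3 → [8, 3, 1, 8, 4096, 3, 9, 3]

[8, 3, 1, 8, 4096, 3, 9, 3]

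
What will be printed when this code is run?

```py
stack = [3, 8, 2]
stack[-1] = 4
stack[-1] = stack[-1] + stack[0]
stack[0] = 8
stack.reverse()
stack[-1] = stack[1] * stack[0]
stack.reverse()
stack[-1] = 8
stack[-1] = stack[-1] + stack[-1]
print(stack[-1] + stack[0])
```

72

stack[-1] = 4 → [3, 8, 4]
stack[-1] = stack[-1]+stack[0] = 4+3 = 7 → [3, 8, 7]
stack[0] = 8 → [8, 8, 7]
reverse → [7, 8, 8]
stack[-1] = stack[1]*stack[0] = 8*7 = 56 → [7, 8, 56]
reverse → [56, 8, 7]
stack[-1] = 8 → [56, 8, 8]
stack[-1] = stack[-1]+stack[-1] = 8+8 = 16 → [56, 8, 16]
stack[-1]+stack[0] = 16+56 = 72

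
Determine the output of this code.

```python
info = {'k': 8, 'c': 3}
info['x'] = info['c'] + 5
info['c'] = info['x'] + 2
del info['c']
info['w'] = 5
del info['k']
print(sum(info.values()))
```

13

info['x'] = info['c']+5 = 8 → {'k': 8, 'c': 3, 'x': 8}
info['c'] = info['x']+2 = 10 → {'k': 8, 'c': 10, 'x': 8}
del 'c' → {'k': 8, 'x': 8}
info['w'] = 5 → {'k': 8, 'x': 8, 'w': 5}
del 'k' → {'x': 8, 'w': 5}
sum of values = 13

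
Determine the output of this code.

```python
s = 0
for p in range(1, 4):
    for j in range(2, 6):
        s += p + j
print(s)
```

66

p=1,j=2: s = 0+3 = 3
p=1,j=3: s = 3+4 = 7
p=1,j=4: s = 7+5 = 12
p=1,j=5: s = 12+6 = 18
p=2,j=2: s = 18+4 = 22
p=2,j=3: s = 22+5 = 27
p=2,j=4: s = 27+6 = 33
p=2,j=5: s = 33+7 = 40
p=3,j=2: s = 40+5 = 45
p=3,j=3: s = 45+6 = 51
p=3,j=4: s = 51+7 = 58
p=3,j=5: s = 58+8 = 66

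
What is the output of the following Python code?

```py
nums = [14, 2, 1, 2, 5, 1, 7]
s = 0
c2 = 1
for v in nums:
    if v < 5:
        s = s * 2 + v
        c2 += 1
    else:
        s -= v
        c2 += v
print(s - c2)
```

v=14: not <5, s = 0-14 = -14; c2=15
v=2: <5, s = (-14)*2+2 = -26; c2=16
v=1: <5, s = (-26)*2+1 = -51; c2=17
v=2: <5, s = (-51)*2+2 = -100; c2=18
v=5: not <5, s = (-100)-5 = -105; c2=23
v=1: <5, s = (-105)*2+1 = -209; c2=24
v=7: not <5, s = (-209)-7 = -216; c2=31
s-c2 = (-216)-31 = -247

-247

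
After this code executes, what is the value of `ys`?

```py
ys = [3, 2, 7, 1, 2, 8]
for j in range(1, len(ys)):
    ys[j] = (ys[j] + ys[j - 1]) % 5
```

j=1: ys[1] = (2+3)%5 = 0 → [3, 0, 7, 1, 2, 8]
j=2: ys[2] = (7+0)%5 = 2 → [3, 0, 2, 1, 2, 8]
j=3: ys[3] = (1+2)%5 = 3 → [3, 0, 2, 3, 2, 8]
j=4: ys[4] = (2+3)%5 = 0 → [3, 0, 2, 3, 0, 8]
j=5: ys[5] = (8+0)%5 = 3 → [3, 0, 2, 3, 0, 3]

[3, 0, 2, 3, 0, 3]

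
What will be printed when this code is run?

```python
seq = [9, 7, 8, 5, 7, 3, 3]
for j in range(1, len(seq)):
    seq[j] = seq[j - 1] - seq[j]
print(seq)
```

j=1: seq[1] = 9-7 = 2 → [9, 2, 8, 5, 7, 3, 3]
j=2: seq[2] = 2-8 = -6 → [9, 2, -6, 5, 7, 3, 3]
j=3: seq[3] = (-6)-5 = -11 → [9, 2, -6, -11, 7, 3, 3]
j=4: seq[4] = (-11)-7 = -18 → [9, 2, -6, -11, -18, 3, 3]
j=5: seq[5] = (-18)-3 = -21 → [9, 2, -6, -11, -18, -21, 3]
j=6: seq[6] = (-21)-3 = -24 → [9, 2, -6, -11, -18, -21, -24]

[9, 2, -6, -11, -18, -21, -24]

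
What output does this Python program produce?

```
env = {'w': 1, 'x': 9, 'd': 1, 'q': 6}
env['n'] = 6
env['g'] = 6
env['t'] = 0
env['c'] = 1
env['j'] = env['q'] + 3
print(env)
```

{'w': 1, 'x': 9, 'd': 1, 'q': 6, 'n': 6, 'g': 6, 't': 0, 'c': 1, 'j': 9}

env['n'] = 6 → {'w': 1, 'x': 9, 'd': 1, 'q': 6, 'n': 6}
env['g'] = 6 → {'w': 1, 'x': 9, 'd': 1, 'q': 6, 'n': 6, 'g': 6}
env['t'] = 0 → {'w': 1, 'x': 9, 'd': 1, 'q': 6, 'n': 6, 'g': 6, 't': 0}
env['c'] = 1 → {'w': 1, 'x': 9, 'd': 1, 'q': 6, 'n': 6, 'g': 6, 't': 0, 'c': 1}
env['j'] = env['q']+3 = 9 → {'w': 1, 'x': 9, 'd': 1, 'q': 6, 'n': 6, 'g': 6, 't': 0, 'c': 1, 'j': 9}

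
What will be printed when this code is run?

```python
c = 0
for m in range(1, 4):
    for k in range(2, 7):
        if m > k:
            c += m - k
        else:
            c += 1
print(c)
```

15

m=1,k=2: not 1>2, c = 0+1 = 1
m=1,k=3: not 1>3, c = 1+1 = 2
m=1,k=4: not 1>4, c = 2+1 = 3
m=1,k=5: not 1>5, c = 3+1 = 4
m=1,k=6: not 1>6, c = 4+1 = 5
m=2,k=2: not 2>2, c = 5+1 = 6
m=2,k=3: not 2>3, c = 6+1 = 7
m=2,k=4: not 2>4, c = 7+1 = 8
m=2,k=5: not 2>5, c = 8+1 = 9
m=2,k=6: not 2>6, c = 9+1 = 10
m=3,k=2: 3>2, c = 10+1 = 11
m=3,k=3: not 3>3, c = 11+1 = 12
m=3,k=4: not 3>4, c = 12+1 = 13
m=3,k=5: not 3>5, c = 13+1 = 14
m=3,k=6: not 3>6, c = 14+1 = 15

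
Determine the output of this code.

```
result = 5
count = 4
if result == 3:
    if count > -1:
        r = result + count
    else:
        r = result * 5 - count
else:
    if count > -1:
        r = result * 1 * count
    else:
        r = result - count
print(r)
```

result=5, count=4
result == 3 is False; count > -1 is True
→ r = result * 1 * count = 20

20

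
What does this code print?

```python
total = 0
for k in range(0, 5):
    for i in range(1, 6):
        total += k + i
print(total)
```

k=0,i=1: total = 0+1 = 1
k=0,i=2: total = 1+2 = 3
k=0,i=3: total = 3+3 = 6
k=0,i=4: total = 6+4 = 10
k=0,i=5: total = 10+5 = 15
k=1,i=1: total = 15+2 = 17
k=1,i=2: total = 17+3 = 20
k=1,i=3: total = 20+4 = 24
k=1,i=4: total = 24+5 = 29
k=1,i=5: total = 29+6 = 35
k=2,i=1: total = 35+3 = 38
k=2,i=2: total = 38+4 = 42
k=2,i=3: total = 42+5 = 47
k=2,i=4: total = 47+6 = 53
k=2,i=5: total = 53+7 = 60
k=3,i=1: total = 60+4 = 64
k=3,i=2: total = 64+5 = 69
k=3,i=3: total = 69+6 = 75
k=3,i=4: total = 75+7 = 82
k=3,i=5: total = 82+8 = 90
k=4,i=1: total = 90+5 = 95
k=4,i=2: total = 95+6 = 101
k=4,i=3: total = 101+7 = 108
k=4,i=4: total = 108+8 = 116
k=4,i=5: total = 116+9 = 125

125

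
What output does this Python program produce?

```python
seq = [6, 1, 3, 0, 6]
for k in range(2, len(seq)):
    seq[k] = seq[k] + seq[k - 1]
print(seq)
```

k=2: seq[2] = 3+1 = 4 → [6, 1, 4, 0, 6]
k=3: seq[3] = 0+4 = 4 → [6, 1, 4, 4, 6]
k=4: seq[4] = 6+4 = 10 → [6, 1, 4, 4, 10]

[6, 1, 4, 4, 10]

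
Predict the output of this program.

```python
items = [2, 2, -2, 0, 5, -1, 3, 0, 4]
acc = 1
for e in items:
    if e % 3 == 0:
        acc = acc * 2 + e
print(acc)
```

e=2: not %3==0
e=2: not %3==0
e=-2: not %3==0
e=0: %3==0, acc = 1*2+0 = 2
e=5: not %3==0
e=-1: not %3==0
e=3: %3==0, acc = 2*2+3 = 7
e=0: %3==0, acc = 7*2+0 = 14
e=4: not %3==0

14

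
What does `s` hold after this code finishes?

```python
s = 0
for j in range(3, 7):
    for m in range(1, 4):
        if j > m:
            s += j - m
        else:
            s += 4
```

34

j=3,m=1: 3>1, s = 0+2 = 2
j=3,m=2: 3>2, s = 2+1 = 3
j=3,m=3: not 3>3, s = 3+4 = 7
j=4,m=1: 4>1, s = 7+3 = 10
j=4,m=2: 4>2, s = 10+2 = 12
j=4,m=3: 4>3, s = 12+1 = 13
j=5,m=1: 5>1, s = 13+4 = 17
j=5,m=2: 5>2, s = 17+3 = 20
j=5,m=3: 5>3, s = 20+2 = 22
j=6,m=1: 6>1, s = 22+5 = 27
j=6,m=2: 6>2, s = 27+4 = 31
j=6,m=3: 6>3, s = 31+3 = 34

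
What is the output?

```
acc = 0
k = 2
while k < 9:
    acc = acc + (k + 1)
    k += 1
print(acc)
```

k=2: acc = 0+3 = 3
k=3: acc = 3+4 = 7
k=4: acc = 7+5 = 12
k=5: acc = 12+6 = 18
k=6: acc = 18+7 = 25
k=7: acc = 25+8 = 33
k=8: acc = 33+9 = 42

42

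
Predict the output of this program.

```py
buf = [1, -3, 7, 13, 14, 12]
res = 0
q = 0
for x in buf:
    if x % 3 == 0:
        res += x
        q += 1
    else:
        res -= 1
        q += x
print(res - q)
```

x=1: not %3==0, res = 0-1 = -1; q=1
x=-3: %3==0, res = (-1)+(-3) = -4; q=2
x=7: not %3==0, res = (-4)-1 = -5; q=9
x=13: not %3==0, res = (-5)-1 = -6; q=22
x=14: not %3==0, res = (-6)-1 = -7; q=36
x=12: %3==0, res = (-7)+12 = 5; q=37
res-q = 5-37 = -32

-32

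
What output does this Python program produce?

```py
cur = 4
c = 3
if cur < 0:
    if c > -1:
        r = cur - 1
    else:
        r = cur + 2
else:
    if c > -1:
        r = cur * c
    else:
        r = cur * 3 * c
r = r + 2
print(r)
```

14

cur=4, c=3
cur < 0 is False; c > -1 is True
→ r = cur * c = 12
r = 12+2 = 14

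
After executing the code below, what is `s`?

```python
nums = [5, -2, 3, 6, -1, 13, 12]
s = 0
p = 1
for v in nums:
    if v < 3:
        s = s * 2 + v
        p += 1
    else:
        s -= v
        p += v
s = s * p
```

v=5: not <3, s = 0-5 = -5; p=6
v=-2: <3, s = (-5)*2+(-2) = -12; p=7
v=3: not <3, s = (-12)-3 = -15; p=10
v=6: not <3, s = (-15)-6 = -21; p=16
v=-1: <3, s = (-21)*2+(-1) = -43; p=17
v=13: not <3, s = (-43)-13 = -56; p=30
v=12: not <3, s = (-56)-12 = -68; p=42
s*p = (-68)*42 = -2856

-2856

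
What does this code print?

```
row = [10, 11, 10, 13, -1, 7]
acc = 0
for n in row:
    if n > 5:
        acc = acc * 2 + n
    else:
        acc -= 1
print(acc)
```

319

n=10: >5, acc = 0*2+10 = 10
n=11: >5, acc = 10*2+11 = 31
n=10: >5, acc = 31*2+10 = 72
n=13: >5, acc = 72*2+13 = 157
n=-1: not >5, acc = 157-1 = 156
n=7: >5, acc = 156*2+7 = 319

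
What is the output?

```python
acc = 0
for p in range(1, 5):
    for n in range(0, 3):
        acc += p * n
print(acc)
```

p=1,n=0: acc = 0+0 = 0
p=1,n=1: acc = 0+1 = 1
p=1,n=2: acc = 1+2 = 3
p=2,n=0: acc = 3+0 = 3
p=2,n=1: acc = 3+2 = 5
p=2,n=2: acc = 5+4 = 9
p=3,n=0: acc = 9+0 = 9
p=3,n=1: acc = 9+3 = 12
p=3,n=2: acc = 12+6 = 18
p=4,n=0: acc = 18+0 = 18
p=4,n=1: acc = 18+4 = 22
p=4,n=2: acc = 22+8 = 30

30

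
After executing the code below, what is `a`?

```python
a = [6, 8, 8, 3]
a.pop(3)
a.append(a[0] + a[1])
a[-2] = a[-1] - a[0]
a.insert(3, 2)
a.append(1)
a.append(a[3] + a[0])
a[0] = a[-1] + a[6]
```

[16, 8, 8, 2, 14, 1, 8]

pop(3) removes 3 → [6, 8, 8]
append a[0]+a[1] = 6+8 = 14 → [6, 8, 8, 14]
a[-2] = a[-1]-a[0] = 14-6 = 8 → [6, 8, 8, 14]
insert 2 at 3 → [6, 8, 8, 2, 14]
append 1 → [6, 8, 8, 2, 14, 1]
append a[3]+a[0] = 2+6 = 8 → [6, 8, 8, 2, 14, 1, 8]
a[0] = a[-1]+a[6] = 8+8 = 16 → [16, 8, 8, 2, 14, 1, 8]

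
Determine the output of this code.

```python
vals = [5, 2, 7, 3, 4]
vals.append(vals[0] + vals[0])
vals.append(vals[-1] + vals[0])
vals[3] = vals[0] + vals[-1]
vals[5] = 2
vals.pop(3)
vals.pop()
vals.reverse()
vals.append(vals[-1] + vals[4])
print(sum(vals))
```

30

append vals[0]+vals[0] = 5+5 = 10 → [5, 2, 7, 3, 4, 10]
append vals[-1]+vals[0] = 10+5 = 15 → [5, 2, 7, 3, 4, 10, 15]
vals[3] = vals[0]+vals[-1] = 5+15 = 20 → [5, 2, 7, 20, 4, 10, 15]
vals[5] = 2 → [5, 2, 7, 20, 4, 2, 15]
pop(3) removes 20 → [5, 2, 7, 4, 2, 15]
pop() removes 15 → [5, 2, 7, 4, 2]
reverse → [2, 4, 7, 2, 5]
append vals[-1]+vals[4] = 5+5 = 10 → [2, 4, 7, 2, 5, 10]
sum = 30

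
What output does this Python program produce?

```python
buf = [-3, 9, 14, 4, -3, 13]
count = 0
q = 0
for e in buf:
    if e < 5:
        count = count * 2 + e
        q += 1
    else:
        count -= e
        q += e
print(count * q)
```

-4368

e=-3: <5, count = 0*2+(-3) = -3; q=1
e=9: not <5, count = (-3)-9 = -12; q=10
e=14: not <5, count = (-12)-14 = -26; q=24
e=4: <5, count = (-26)*2+4 = -48; q=25
e=-3: <5, count = (-48)*2+(-3) = -99; q=26
e=13: not <5, count = (-99)-13 = -112; q=39
count*q = (-112)*39 = -4368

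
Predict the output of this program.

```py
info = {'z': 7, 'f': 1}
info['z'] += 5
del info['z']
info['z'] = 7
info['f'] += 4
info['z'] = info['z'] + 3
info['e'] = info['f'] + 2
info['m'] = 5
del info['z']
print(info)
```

info['z'] = 7+5 = 12 → {'z': 12, 'f': 1}
del 'z' → {'f': 1}
info['z'] = 7 → {'f': 1, 'z': 7}
info['f'] = 1+4 = 5 → {'f': 5, 'z': 7}
info['z'] = info['z']+3 = 10 → {'f': 5, 'z': 10}
info['e'] = info['f']+2 = 7 → {'f': 5, 'z': 10, 'e': 7}
info['m'] = 5 → {'f': 5, 'z': 10, 'e': 7, 'm': 5}
del 'z' → {'f': 5, 'e': 7, 'm': 5}

{'f': 5, 'e': 7, 'm': 5}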